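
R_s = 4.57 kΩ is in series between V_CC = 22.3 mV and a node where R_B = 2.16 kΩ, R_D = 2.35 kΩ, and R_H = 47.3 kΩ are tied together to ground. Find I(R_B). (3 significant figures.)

Parallel bank: R_p = 1/(1/2.16 + 1/2.35 + 1/47.3) = 1.099 kΩ.
Node voltage V_A = V_CC · R_p/(R_s + R_p) = 22.3 × 0.1939 = 4.324 mV.
I(R_B) = V_A / R_B = 4.324/2.16 = 2.002 µA.
(Check via current divider: I_total = 3.933 µA; share G_k/ΣG = 0.5090 → same result.)

I ≈ 2.00 µA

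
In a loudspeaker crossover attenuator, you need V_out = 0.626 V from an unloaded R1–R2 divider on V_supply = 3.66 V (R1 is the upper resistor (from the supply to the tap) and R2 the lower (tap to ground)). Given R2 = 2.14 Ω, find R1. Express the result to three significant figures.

Required fraction k = V_out/V_supply = 0.1710.
R1 = R2·(1/k − 1) = 2.14 × 4.847 = 10.37 Ω.

R1 ≈ 10.4 Ω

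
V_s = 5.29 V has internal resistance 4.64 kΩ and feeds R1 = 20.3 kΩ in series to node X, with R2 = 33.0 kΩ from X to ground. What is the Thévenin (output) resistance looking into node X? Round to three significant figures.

R1' = 4.64 + 20.3 = 24.94 kΩ (source resistance + R1).
Zeroing V_s shorts the top of R1' to ground, so R_th = R1' ‖ R2 = 14.20 kΩ.

R_th ≈ 14.2 kΩ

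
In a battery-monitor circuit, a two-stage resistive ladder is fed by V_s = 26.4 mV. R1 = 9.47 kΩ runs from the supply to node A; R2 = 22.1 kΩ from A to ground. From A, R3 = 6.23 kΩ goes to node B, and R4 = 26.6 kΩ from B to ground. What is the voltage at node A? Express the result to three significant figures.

V_A ≈ 15.4 mV

Looking into the second stage from A: R3 + R4 = 32.83 kΩ appears in parallel with R2.
Effective lower resistance at A: R2 ‖ 32.83 = 13.21 kΩ.
First divider: V_A = V_s · 13.21/(9.47 + 13.21) = 15.38 mV.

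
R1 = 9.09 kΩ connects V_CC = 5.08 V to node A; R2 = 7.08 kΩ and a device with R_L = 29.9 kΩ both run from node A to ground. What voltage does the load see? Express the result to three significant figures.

V_out ≈ 1.96 V

R2 ‖ R_L = (7.08 × 29.9)/(7.08 + 29.9) = 5.724 kΩ.
Then V_out = V_CC · R2'/(R1 + R2') = 5.08 × 5.724/14.81 = 1.963 V.
(Unloaded it would be 2.22 V; the load pulls it down.)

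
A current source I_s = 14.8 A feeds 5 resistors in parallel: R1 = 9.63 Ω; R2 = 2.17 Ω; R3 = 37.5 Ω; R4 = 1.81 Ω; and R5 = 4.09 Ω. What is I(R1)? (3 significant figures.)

ΣG = 1/9.63 + 1/2.17 + 1/37.5 + 1/1.81 + 1/4.09 = 1.388.
R1 takes the fraction G_k/ΣG = 0.1038/1.388 = 0.07480, so I = 14.8 × 0.07480 = 1.107 A.

I ≈ 1.11 A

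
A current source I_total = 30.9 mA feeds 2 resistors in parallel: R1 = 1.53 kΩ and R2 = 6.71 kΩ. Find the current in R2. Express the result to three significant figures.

I ≈ 5.74 mA

For two parallel branches, I_k = I_total · (other R)/(sum of R).
So I = 30.9 × 1.53/8.240 = 5.737 mA.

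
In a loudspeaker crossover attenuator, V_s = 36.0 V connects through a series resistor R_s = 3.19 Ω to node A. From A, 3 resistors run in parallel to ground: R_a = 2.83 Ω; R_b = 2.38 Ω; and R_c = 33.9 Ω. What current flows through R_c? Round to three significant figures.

Equivalent of the parallel group: R_p = 1.245 Ω.
Node voltage V_A = V_s · R_p/(R_s + R_p) = 36.0 × 0.2808 = 10.11 V.
I(R_c) = V_A / R_c = 10.11/33.9 = 0.2982 A.
(Check via current divider: I_total = 8.117 A; share G_k/ΣG = 0.03673 → same result.)

I ≈ 0.298 A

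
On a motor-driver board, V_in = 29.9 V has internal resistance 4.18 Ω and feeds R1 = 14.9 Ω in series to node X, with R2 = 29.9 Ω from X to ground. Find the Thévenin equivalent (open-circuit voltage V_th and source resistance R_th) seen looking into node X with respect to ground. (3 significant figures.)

V_th ≈ 18.3 V, R_th ≈ 11.6 Ω

R1' = 4.18 + 14.9 = 19.08 Ω (source resistance + R1).
V_th is the unloaded tap voltage: V_in · R2/(R1'+R2) = 29.9 × 0.6105 = 18.25 V.
With V_in suppressed (replaced by a short), R_th = R1' ‖ R2 = (19.08 × 29.9)/(19.08 + 29.9) = 11.65 Ω.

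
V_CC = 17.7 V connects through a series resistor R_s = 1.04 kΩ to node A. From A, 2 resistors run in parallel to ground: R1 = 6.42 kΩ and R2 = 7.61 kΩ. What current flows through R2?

I ≈ 1.79 mA

Combine the parallel branches: R_p = (1/6.42 + 1/7.61)⁻¹ = 3.482 kΩ.
V_A by voltage divider: V_A = 17.7 × 3.482/(1.04 + 3.482) = 13.63 V.
Branch current I = V_A/R2 = 13.63/7.61 = 1.791 mA.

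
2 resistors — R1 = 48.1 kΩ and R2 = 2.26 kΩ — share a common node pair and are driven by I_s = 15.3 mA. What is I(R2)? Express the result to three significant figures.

I ≈ 14.6 mA

With just two branches, the current splits inversely with resistance.
I(R2) = 15.3 × 48.1/(48.1 + 2.26) = 15.3 × 0.9551 = 14.61 mA.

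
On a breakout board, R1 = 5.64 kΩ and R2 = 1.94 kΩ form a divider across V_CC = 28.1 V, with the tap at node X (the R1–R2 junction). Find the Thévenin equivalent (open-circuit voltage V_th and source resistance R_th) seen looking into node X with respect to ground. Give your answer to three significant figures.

Open-circuit (no load on X): V_th = V_CC · R2/(R1 + R2) = 28.1 × 1.94/(5.640 + 1.94) = 7.192 V.
Zeroing V_CC shorts the top of R1 to ground, so R_th = R1 ‖ R2 = 1.443 kΩ.

V_th ≈ 7.19 V, R_th ≈ 1.44 kΩ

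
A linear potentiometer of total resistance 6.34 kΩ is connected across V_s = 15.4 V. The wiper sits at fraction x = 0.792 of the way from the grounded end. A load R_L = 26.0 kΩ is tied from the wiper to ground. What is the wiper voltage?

Lower segment x·R_p = 5.021 kΩ; upper segment (1−x)·R_p = 1.319 kΩ.
(x·R_p) ‖ R_L = 4.209 kΩ.
Then V_out = V_s · 4.209/(1.319 + 4.209) = 11.73 V.

V_out ≈ 11.7 V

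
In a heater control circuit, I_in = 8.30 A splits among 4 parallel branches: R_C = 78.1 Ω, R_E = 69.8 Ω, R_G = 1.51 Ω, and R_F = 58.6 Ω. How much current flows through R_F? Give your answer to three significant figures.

Total conductance ΣG = 1/78.1 + 1/69.8 + 1/1.51 + 1/58.6 = 0.7064 (units of 1/Ω).
By the current-divider rule, I = I_in · G_k/ΣG = 8.30 × 0.02416 = 0.2005 A.

I ≈ 0.200 A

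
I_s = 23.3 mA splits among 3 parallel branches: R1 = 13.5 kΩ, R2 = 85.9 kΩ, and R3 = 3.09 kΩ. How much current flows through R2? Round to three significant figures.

Conductances: ΣG = 1/13.5 + 1/85.9 + 1/3.09 = 0.4093 (1/kΩ).
Current divider: I(R2) = I_s · G_k/ΣG = 23.3 × (0.01164/0.4093) = 23.3 × 0.02844 = 0.6626 mA.

I ≈ 0.663 mA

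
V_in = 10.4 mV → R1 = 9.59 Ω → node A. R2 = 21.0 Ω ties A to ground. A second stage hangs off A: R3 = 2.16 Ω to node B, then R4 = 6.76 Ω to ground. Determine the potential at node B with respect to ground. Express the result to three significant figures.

V_B ≈ 3.11 mV

Looking into the second stage from A: R3 + R4 = 8.920 Ω appears in parallel with R2.
Effective lower resistance at A: R2 ‖ 8.920 = 6.261 Ω.
So V_A = 10.4 × 0.3950 = 4.108 mV.
V_B = V_A × 0.7578 = 3.113 mV.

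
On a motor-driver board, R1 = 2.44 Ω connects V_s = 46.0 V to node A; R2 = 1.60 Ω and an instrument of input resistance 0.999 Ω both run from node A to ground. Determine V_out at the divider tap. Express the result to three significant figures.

First combine the lower leg with the load: R2 ‖ R_L = 0.6150 Ω.
Then V_out = V_s · R2'/(R1 + R2') = 46.0 × 0.6150/3.055 = 9.260 V.
(Unloaded it would be 18.2 V; the load pulls it down.)

V_out ≈ 9.26 V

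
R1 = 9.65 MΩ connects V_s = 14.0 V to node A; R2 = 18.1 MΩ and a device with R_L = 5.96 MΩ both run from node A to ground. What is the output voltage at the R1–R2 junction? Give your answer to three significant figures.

First combine the lower leg with the load: R2 ‖ R_L = 4.484 MΩ.
Then V_out = V_s · R2'/(R1 + R2') = 14.0 × 4.484/14.13 = 4.441 V.
(Unloaded it would be 9.13 V; the load pulls it down.)

V_out ≈ 4.44 V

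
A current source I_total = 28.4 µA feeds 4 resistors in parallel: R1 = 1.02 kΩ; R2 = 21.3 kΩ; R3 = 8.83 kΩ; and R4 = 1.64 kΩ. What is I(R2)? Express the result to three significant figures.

Conductances: ΣG = 1/1.02 + 1/21.3 + 1/8.83 + 1/1.64 = 1.750 (1/kΩ).
Current divider: I(R2) = I_total · G_k/ΣG = 28.4 × (0.04695/1.750) = 28.4 × 0.02682 = 0.7618 µA.

I ≈ 0.762 µA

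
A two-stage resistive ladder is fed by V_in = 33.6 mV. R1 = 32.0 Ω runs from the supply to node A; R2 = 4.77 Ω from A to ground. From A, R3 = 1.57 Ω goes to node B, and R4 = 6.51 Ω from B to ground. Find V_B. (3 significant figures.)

V_B ≈ 2.32 mV

Node A sees R2 in parallel with the series input of stage 2, R3 + R4 = 8.080 Ω.
Effective lower resistance at A: R2 ‖ 8.080 = 2.999 Ω.
So V_A = 33.6 × 0.08570 = 2.879 mV.
Stage 2 is unloaded, so V_B = V_A · R4/(R3+R4) = 2.879 × 6.51/8.080 = 2.320 mV.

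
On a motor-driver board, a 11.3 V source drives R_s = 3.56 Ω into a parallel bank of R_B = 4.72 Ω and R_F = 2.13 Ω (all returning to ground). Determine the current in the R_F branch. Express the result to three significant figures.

I ≈ 1.55 A

Equivalent of the parallel group: R_p = 1.468 Ω.
V_A = 11.3 × 1.468/5.028 = 3.299 V.
Branch current I = V_A/R_F = 3.299/2.13 = 1.549 A.
(Equivalently: I_total = 2.248 A, then current-divider fraction G_k/ΣG = 0.6891.)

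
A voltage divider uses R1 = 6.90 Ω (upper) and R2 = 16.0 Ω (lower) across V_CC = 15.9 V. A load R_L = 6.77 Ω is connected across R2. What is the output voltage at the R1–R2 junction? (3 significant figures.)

First combine the lower leg with the load: R2 ‖ R_L = 4.757 Ω.
Now apply the divider: V_out = 15.9 × 0.4081 = 6.489 V.

V_out ≈ 6.49 V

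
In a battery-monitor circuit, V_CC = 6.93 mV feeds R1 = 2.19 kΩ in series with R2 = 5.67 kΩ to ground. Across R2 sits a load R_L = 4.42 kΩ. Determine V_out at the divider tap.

V_out ≈ 3.68 mV

First combine the lower leg with the load: R2 ‖ R_L = 2.484 kΩ.
Now apply the divider: V_out = 6.93 × 0.5314 = 3.683 mV.
(Unloaded it would be 5.00 mV; the load pulls it down.)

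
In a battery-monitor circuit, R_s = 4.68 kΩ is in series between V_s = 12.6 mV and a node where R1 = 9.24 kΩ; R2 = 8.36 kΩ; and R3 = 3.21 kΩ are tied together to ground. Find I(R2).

Parallel bank: R_p = 1/(1/9.24 + 1/8.36 + 1/3.21) = 1.854 kΩ.
Node voltage V_A = V_s · R_p/(R_s + R_p) = 12.6 × 0.2837 = 3.575 mV.
I(R2) = V_A / R2 = 3.575/8.36 = 0.4277 µA.

I ≈ 0.428 µA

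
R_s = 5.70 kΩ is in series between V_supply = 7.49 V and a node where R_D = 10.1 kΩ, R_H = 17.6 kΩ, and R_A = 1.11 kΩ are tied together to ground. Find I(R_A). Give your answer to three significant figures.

Combine the parallel branches: R_p = (1/10.1 + 1/17.6 + 1/1.11)⁻¹ = 0.9463 kΩ.
Node voltage V_A = V_supply · R_p/(R_s + R_p) = 7.49 × 0.1424 = 1.066 V.
I(R_A) = V_A / R_A = 1.066/1.11 = 0.9608 mA.

I ≈ 0.961 mA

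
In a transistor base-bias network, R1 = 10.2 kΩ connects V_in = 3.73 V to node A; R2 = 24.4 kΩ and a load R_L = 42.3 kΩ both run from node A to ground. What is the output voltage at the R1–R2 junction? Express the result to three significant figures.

V_out ≈ 2.25 V

First combine the lower leg with the load: R2 ‖ R_L = 15.47 kΩ.
Now apply the divider: V_out = 3.73 × 0.6027 = 2.248 V.
(Unloaded it would be 2.63 V; the load pulls it down.)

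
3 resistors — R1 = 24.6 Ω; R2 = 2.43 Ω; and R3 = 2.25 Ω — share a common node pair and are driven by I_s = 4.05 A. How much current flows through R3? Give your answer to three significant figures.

Conductances: ΣG = 1/24.6 + 1/2.43 + 1/2.25 = 0.8966 (1/Ω).
R3 takes the fraction G_k/ΣG = 0.4444/0.8966 = 0.4957, so I = 4.05 × 0.4957 = 2.008 A.

I ≈ 2.01 A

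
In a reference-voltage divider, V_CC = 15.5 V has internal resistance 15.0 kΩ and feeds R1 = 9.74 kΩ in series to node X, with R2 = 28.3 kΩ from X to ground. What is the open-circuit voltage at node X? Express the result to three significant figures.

R1' = 15.0 + 9.74 = 24.74 kΩ (source resistance + R1).
V_th is the unloaded tap voltage: V_CC · R2/(R1'+R2) = 15.5 × 0.5336 = 8.270 V.

V_th ≈ 8.27 V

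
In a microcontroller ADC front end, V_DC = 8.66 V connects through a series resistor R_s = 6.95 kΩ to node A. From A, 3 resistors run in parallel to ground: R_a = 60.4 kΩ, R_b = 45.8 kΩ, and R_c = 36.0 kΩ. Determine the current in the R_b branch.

I ≈ 0.130 mA

Combine the parallel branches: R_p = (1/60.4 + 1/45.8 + 1/36.0)⁻¹ = 15.11 kΩ.
V_A = 8.66 × 15.11/22.06 = 5.932 V.
Branch current I = V_A/R_b = 5.932/45.8 = 0.1295 mA.
(Check via current divider: I_total = 0.3925 mA; share G_k/ΣG = 0.3300 → same result.)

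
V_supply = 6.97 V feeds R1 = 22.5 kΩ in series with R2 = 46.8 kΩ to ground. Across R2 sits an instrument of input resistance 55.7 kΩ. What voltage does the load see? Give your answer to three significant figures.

First combine the lower leg with the load: R2 ‖ R_L = 25.43 kΩ.
Voltage divider with the loaded lower leg: V_out = 6.97 × 25.43/(22.5 + 25.43) = 6.97 × 0.5306 = 3.698 V.
(Unloaded it would be 4.71 V; the load pulls it down.)

V_out ≈ 3.70 V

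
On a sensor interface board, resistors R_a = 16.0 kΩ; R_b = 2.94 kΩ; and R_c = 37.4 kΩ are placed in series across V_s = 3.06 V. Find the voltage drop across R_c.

V ≈ 2.03 V

Series total: ΣR = 16.0 + 2.94 + 37.4 = 56.34 kΩ.
By the voltage-divider rule, V = 3.06 × 37.40/56.34 = 2.031 V.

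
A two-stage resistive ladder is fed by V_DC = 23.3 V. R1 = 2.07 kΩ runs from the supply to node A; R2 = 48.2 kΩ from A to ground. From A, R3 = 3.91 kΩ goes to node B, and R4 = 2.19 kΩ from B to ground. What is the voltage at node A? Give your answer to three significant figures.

Node A sees R2 in parallel with the series input of stage 2, R3 + R4 = 6.100 kΩ.
Effective lower resistance at A: R2 ‖ 6.100 = 5.415 kΩ.
V_A = 23.3 × 5.415/(2.07 + 5.415) = 16.86 V.

V_A ≈ 16.9 V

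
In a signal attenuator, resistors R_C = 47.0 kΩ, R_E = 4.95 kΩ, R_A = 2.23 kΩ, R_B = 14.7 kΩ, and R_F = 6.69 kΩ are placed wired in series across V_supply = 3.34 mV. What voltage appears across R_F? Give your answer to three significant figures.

Series total: ΣR = 47.0 + 4.95 + 2.23 + 14.7 + 6.69 = 75.57 kΩ.
Voltage divider: V = V_supply · (6.690 / 75.57) = 3.34 × 0.08853 = 0.2957 mV.

V ≈ 0.296 mV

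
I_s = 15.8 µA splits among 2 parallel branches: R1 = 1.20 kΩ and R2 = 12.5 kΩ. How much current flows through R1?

For two parallel branches, I_k = I_s · (other R)/(sum of R).
So I = 15.8 × 12.5/13.70 = 14.42 µA.

I ≈ 14.4 µA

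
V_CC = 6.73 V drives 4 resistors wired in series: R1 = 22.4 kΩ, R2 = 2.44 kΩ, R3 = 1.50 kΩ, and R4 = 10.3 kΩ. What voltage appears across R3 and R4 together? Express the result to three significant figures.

V ≈ 2.17 V

ΣR = 22.4 + 2.44 + 1.50 + 10.3 = 36.64 kΩ.
R_{R3..R4} = 1.50 + 10.3 = 11.80 kΩ.
Voltage divider: V = V_CC · (11.80 / 36.64) = 6.73 × 0.3221 = 2.167 V.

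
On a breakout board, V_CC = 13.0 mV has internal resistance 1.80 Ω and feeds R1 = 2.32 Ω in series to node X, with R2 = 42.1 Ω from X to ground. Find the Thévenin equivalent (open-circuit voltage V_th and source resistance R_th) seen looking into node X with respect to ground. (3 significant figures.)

R1' = 1.80 + 2.32 = 4.120 Ω (source resistance + R1).
Open-circuit (no load on X): V_th = V_CC · R2/(R1' + R2) = 13.0 × 42.1/(4.120 + 42.1) = 11.84 mV.
With V_CC suppressed (replaced by a short), R_th = R1' ‖ R2 = (4.120 × 42.1)/(4.120 + 42.1) = 3.753 Ω.

V_th ≈ 11.8 mV, R_th ≈ 3.75 Ω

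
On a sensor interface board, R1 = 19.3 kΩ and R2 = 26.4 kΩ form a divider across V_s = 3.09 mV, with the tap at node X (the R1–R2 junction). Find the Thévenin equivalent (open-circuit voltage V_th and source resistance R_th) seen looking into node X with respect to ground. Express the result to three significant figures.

Open-circuit (no load on X): V_th = V_s · R2/(R1 + R2) = 3.09 × 26.4/(19.30 + 26.4) = 1.785 mV.
Zeroing V_s shorts the top of R1 to ground, so R_th = R1 ‖ R2 = 11.15 kΩ.

V_th ≈ 1.79 mV, R_th ≈ 11.1 kΩ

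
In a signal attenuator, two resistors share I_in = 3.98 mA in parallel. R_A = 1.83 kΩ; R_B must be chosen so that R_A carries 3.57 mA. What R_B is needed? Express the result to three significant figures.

The fraction through R_A equals R_B/(R_A+R_B).
3.57/3.98 = R_B/(R_A + R_B) → R_B = R_A · (0.8970)/(1 − 0.8970) = 1.83 × 8.707 = 15.93 kΩ.

R_B ≈ 15.9 kΩ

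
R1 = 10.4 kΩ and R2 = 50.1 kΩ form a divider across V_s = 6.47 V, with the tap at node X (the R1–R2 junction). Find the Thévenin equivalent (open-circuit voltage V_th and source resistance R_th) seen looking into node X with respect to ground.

V_th ≈ 5.36 V, R_th ≈ 8.61 kΩ

V_th is the unloaded tap voltage: V_s · R2/(R1+R2) = 6.47 × 0.8281 = 5.358 V.
Looking into X with the source shorted: R_th = R1·R2/(R1+R2) = 10.40 × 50.1/60.50 = 8.612 kΩ.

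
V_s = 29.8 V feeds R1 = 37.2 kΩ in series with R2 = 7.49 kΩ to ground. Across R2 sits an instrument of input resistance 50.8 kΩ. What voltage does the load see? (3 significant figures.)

V_out ≈ 4.45 V

R2 ‖ R_L = (7.49 × 50.8)/(7.49 + 50.8) = 6.528 kΩ.
Voltage divider with the loaded lower leg: V_out = 29.8 × 6.528/(37.2 + 6.528) = 29.8 × 0.1493 = 4.448 V.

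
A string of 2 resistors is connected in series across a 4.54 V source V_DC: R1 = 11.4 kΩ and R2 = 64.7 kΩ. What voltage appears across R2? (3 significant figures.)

Series total: ΣR = 11.4 + 64.7 = 76.10 kΩ.
By the voltage-divider rule, V = 4.54 × 64.70/76.10 = 3.860 V.

V ≈ 3.86 V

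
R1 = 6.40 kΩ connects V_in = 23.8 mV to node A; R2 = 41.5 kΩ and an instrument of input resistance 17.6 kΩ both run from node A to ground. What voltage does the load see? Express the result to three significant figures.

V_out ≈ 15.7 mV

The load sits in parallel with R2, giving an effective lower resistance R2' = R2·R_L/(R2+R_L) = 12.36 kΩ.
Voltage divider with the loaded lower leg: V_out = 23.8 × 12.36/(6.40 + 12.36) = 23.8 × 0.6588 = 15.68 mV.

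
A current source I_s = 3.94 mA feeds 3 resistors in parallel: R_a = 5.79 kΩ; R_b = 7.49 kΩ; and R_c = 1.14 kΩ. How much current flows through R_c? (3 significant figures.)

I ≈ 2.92 mA

Conductances: ΣG = 1/5.79 + 1/7.49 + 1/1.14 = 1.183 (1/kΩ).
R_c takes the fraction G_k/ΣG = 0.8772/1.183 = 0.7412, so I = 3.94 × 0.7412 = 2.920 mA.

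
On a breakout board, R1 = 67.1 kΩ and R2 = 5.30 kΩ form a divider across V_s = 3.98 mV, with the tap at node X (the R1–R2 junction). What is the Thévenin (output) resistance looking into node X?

Zeroing V_s shorts the top of R1 to ground, so R_th = R1 ‖ R2 = 4.912 kΩ.

R_th ≈ 4.91 kΩ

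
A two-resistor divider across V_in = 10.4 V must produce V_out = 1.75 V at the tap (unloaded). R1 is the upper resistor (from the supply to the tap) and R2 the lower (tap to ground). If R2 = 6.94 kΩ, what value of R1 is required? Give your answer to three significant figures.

R1 ≈ 34.3 kΩ

V_out/V_in = R2/(R1+R2) = 0.1683.
So R1 = R2 · (V_in/V_out − 1) = 6.94 × (10.4/1.75 − 1) = 6.94 × 4.943 = 34.30 kΩ.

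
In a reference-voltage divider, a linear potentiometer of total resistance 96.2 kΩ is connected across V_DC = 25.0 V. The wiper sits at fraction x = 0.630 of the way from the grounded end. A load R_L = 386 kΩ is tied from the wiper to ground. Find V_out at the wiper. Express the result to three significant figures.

V_out ≈ 14.9 V

Lower segment x·R_p = 60.61 kΩ; upper segment (1−x)·R_p = 35.59 kΩ.
R_L loads the lower segment: effective lower R = 52.38 kΩ.
V_out = 25.0 × 52.38/(35.59 + 52.38) = 14.89 V.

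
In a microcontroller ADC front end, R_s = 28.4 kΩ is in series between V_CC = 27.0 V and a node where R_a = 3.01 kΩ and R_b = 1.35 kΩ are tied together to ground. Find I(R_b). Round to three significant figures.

I ≈ 0.635 mA

Combine the parallel branches: R_p = (1/3.01 + 1/1.35)⁻¹ = 0.9320 kΩ.
V_A by voltage divider: V_A = 27.0 × 0.9320/(28.4 + 0.9320) = 0.8579 V.
I(R_b) = V_A / R_b = 0.8579/1.35 = 0.6355 mA.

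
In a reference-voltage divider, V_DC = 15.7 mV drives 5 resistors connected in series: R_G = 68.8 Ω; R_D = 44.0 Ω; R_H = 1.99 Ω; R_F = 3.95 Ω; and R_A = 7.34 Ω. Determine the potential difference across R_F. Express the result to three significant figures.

V ≈ 0.492 mV

Total series resistance ΣR = 68.8 + 44.0 + 1.99 + 3.95 + 7.34 = 126.1 Ω.
Voltage divider: V = V_DC · (3.950 / 126.1) = 15.7 × 0.03133 = 0.4919 mV.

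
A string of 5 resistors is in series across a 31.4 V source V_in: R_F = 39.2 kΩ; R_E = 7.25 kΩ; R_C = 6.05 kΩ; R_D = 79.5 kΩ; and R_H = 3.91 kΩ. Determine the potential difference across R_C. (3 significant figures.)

V ≈ 1.40 V

Series total: ΣR = 39.2 + 7.25 + 6.05 + 79.5 + 3.91 = 135.9 kΩ.
V = V_in · R/ΣR = 31.4 × 0.04451 = 1.398 V.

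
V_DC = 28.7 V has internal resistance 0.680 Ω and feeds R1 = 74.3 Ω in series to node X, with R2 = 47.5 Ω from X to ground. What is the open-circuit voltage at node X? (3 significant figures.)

V_th ≈ 11.1 V

R1' = 0.680 + 74.3 = 74.98 Ω (source resistance + R1).
V_th is the unloaded tap voltage: V_DC · R2/(R1'+R2) = 28.7 × 0.3878 = 11.13 V.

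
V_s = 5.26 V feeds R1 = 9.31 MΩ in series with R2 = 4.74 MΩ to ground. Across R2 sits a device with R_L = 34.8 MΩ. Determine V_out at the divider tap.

V_out ≈ 1.63 V

First combine the lower leg with the load: R2 ‖ R_L = 4.172 MΩ.
Then V_out = V_s · R2'/(R1 + R2') = 5.26 × 4.172/13.48 = 1.628 V.
(Unloaded it would be 1.77 V; the load pulls it down.)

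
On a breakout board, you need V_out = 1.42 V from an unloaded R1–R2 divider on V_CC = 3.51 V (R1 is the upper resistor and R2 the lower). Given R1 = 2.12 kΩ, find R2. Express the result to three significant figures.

R2 ≈ 1.44 kΩ

Required fraction k = V_out/V_CC = 0.4046.
Rearranging, R2 = R1·k/(1−k) = 2.12 × 0.6794 = 1.440 kΩ.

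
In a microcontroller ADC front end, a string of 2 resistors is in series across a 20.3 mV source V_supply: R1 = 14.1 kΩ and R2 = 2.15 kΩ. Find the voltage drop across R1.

V ≈ 17.6 mV

ΣR = 14.1 + 2.15 = 16.25 kΩ.
V = V_supply · R/ΣR = 20.3 × 0.8677 = 17.61 mV.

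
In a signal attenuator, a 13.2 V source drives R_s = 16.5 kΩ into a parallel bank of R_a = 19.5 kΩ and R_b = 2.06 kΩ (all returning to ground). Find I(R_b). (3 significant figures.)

Combine the parallel branches: R_p = (1/19.5 + 1/2.06)⁻¹ = 1.863 kΩ.
Node voltage V_A = V_in · R_p/(R_s + R_p) = 13.2 × 0.1015 = 1.339 V.
Branch current I = V_A/R_b = 1.339/2.06 = 0.6501 mA.

I ≈ 0.650 mA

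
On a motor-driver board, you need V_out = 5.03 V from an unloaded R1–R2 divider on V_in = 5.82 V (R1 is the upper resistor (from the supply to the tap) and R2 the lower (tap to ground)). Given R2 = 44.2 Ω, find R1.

The divider ratio is R2/(R1+R2) = 5.03/5.82 = 0.8643.
Rearranging, R1 = R2·(1−k)/k = 44.2 × 0.1571 = 6.942 Ω.

R1 ≈ 6.94 Ω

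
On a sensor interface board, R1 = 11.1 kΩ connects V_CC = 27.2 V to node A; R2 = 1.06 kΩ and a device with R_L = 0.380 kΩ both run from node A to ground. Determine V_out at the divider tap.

V_out ≈ 0.669 V

The load sits in parallel with R2, giving an effective lower resistance R2' = R2·R_L/(R2+R_L) = 0.2797 kΩ.
Then V_out = V_CC · R2'/(R1 + R2') = 27.2 × 0.2797/11.38 = 0.6686 V.
(Unloaded it would be 2.37 V; the load pulls it down.)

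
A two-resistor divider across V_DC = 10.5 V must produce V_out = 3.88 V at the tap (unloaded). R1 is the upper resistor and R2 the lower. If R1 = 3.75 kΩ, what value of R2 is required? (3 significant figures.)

R2 ≈ 2.20 kΩ

Required fraction k = V_out/V_DC = 0.3695.
Rearranging, R2 = R1·k/(1−k) = 3.75 × 0.5861 = 2.198 kΩ.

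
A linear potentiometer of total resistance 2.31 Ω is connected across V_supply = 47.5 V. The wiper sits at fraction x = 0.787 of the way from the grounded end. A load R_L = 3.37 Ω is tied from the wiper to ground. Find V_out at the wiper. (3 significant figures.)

The pot divides into 0.4920 Ω above the wiper and 1.818 Ω below.
Lower segment in parallel with the load: 1.818 ‖ 3.37 = 1.181 Ω.
Then V_out = V_supply · 1.181/(0.4920 + 1.181) = 33.53 V.

V_out ≈ 33.5 V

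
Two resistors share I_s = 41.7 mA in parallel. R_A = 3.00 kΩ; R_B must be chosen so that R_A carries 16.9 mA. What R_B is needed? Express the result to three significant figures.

R_B ≈ 2.04 kΩ

Two-branch current divider: I_A = I_s · R_B/(R_A + R_B).
16.9/41.7 = R_B/(R_A + R_B) → R_B = R_A · (0.4053)/(1 − 0.4053) = 3.00 × 0.6815 = 2.044 kΩ.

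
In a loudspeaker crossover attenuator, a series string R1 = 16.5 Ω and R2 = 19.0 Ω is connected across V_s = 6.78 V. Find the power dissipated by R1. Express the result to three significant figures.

The common current is I = 6.78/35.50 = 0.1910 A.
V(R1) = I·R = 3.151 V; P = V·I = 3.151 × 0.1910 = 0.6018 W.

P ≈ 0.602 W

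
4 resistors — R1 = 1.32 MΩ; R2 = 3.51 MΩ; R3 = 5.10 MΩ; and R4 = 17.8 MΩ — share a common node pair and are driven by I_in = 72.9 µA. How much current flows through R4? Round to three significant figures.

ΣG = 1/1.32 + 1/3.51 + 1/5.10 + 1/17.8 = 1.295.
R4 takes the fraction G_k/ΣG = 0.05618/1.295 = 0.04339, so I = 72.9 × 0.04339 = 3.163 µA.

I ≈ 3.16 µA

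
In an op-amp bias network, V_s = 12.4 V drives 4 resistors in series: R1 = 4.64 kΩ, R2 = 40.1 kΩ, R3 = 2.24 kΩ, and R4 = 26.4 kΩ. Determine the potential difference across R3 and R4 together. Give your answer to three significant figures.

ΣR = 4.64 + 40.1 + 2.24 + 26.4 = 73.38 kΩ.
R_{R3..R4} = 2.24 + 26.4 = 28.64 kΩ.
Voltage divider: V = V_s · (28.64 / 73.38) = 12.4 × 0.3903 = 4.840 V.

V ≈ 4.84 V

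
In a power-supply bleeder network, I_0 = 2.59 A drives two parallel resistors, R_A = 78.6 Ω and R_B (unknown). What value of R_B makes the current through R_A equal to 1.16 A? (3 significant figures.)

R_B ≈ 63.8 Ω

The fraction through R_A equals R_B/(R_A+R_B).
With f = 0.4479, R_B = R_A · f/(1−f) = 78.6 × 0.8112 = 63.76 Ω.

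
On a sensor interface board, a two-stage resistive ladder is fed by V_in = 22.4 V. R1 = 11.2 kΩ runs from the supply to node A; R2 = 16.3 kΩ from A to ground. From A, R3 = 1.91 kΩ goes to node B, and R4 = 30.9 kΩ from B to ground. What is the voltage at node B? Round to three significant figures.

V_B ≈ 10.4 V

The second stage (R3 + R4 = 32.81 kΩ) loads node A in parallel with R2.
Effective lower resistance at A: R2 ‖ 32.81 = 10.89 kΩ.
So V_A = 22.4 × 0.4930 = 11.04 V.
Then the unloaded second divider: V_B = V_A × R4/(R3+R4) = 11.04 × 0.9418 = 10.40 V.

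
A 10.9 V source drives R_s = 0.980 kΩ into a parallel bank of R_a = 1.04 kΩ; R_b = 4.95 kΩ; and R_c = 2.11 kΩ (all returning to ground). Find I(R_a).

I ≈ 4.02 mA

Combine the parallel branches: R_p = (1/1.04 + 1/4.95 + 1/2.11)⁻¹ = 0.6107 kΩ.
V_A = 10.9 × 0.6107/1.591 = 4.185 V.
Branch current I = V_A/R_a = 4.185/1.04 = 4.024 mA.
(Equivalently: I_total = 6.852 mA, then current-divider fraction G_k/ΣG = 0.5872.)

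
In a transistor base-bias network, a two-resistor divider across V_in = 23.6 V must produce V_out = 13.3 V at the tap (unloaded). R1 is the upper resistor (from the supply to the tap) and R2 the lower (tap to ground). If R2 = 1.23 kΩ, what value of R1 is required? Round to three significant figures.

R1 ≈ 0.953 kΩ

V_out/V_in = R2/(R1+R2) = 0.5636.
R1 = R2·(1/k − 1) = 1.23 × 0.7744 = 0.9526 kΩ.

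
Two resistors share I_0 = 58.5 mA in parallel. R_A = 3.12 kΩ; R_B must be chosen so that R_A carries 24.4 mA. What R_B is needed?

Two-branch current divider: I_A = I_0 · R_B/(R_A + R_B).
24.4/58.5 = R_B/(R_A + R_B) → R_B = R_A · (0.4171)/(1 − 0.4171) = 3.12 × 0.7155 = 2.232 kΩ.

R_B ≈ 2.23 kΩ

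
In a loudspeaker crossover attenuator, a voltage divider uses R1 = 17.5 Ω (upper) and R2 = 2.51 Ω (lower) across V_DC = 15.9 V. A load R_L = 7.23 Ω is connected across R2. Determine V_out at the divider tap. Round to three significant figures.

First combine the lower leg with the load: R2 ‖ R_L = 1.863 Ω.
Then V_out = V_DC · R2'/(R1 + R2') = 15.9 × 1.863/19.36 = 1.530 V.
(Unloaded it would be 1.99 V; the load pulls it down.)

V_out ≈ 1.53 V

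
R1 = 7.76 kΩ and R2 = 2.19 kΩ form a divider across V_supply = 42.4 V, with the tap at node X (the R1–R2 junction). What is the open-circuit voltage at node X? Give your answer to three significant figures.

V_th is the unloaded tap voltage: V_supply · R2/(R1+R2) = 42.4 × 0.2201 = 9.332 V.

V_th ≈ 9.33 V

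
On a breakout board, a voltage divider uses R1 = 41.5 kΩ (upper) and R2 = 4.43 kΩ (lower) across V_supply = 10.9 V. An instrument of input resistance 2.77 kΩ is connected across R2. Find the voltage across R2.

V_out ≈ 0.430 V

First combine the lower leg with the load: R2 ‖ R_L = 1.704 kΩ.
Now apply the divider: V_out = 10.9 × 0.03945 = 0.4300 V.
(Unloaded it would be 1.05 V; the load pulls it down.)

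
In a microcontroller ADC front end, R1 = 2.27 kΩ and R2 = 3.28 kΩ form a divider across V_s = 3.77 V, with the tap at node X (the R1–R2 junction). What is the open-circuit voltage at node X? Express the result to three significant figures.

Open-circuit (no load on X): V_th = V_s · R2/(R1 + R2) = 3.77 × 3.28/(2.270 + 3.28) = 2.228 V.

V_th ≈ 2.23 V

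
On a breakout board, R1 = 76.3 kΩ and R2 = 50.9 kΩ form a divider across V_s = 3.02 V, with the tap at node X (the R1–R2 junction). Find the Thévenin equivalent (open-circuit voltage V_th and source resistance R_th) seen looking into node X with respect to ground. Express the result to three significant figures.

With X open, the divider is unloaded: V_th = 3.02 × 50.9/127.2 = 1.208 V.
With V_s suppressed (replaced by a short), R_th = R1 ‖ R2 = (76.30 × 50.9)/(76.30 + 50.9) = 30.53 kΩ.

V_th ≈ 1.21 V, R_th ≈ 30.5 kΩ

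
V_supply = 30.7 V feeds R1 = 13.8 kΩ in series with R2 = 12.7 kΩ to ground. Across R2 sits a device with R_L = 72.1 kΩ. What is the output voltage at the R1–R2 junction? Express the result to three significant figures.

R2 ‖ R_L = (12.7 × 72.1)/(12.7 + 72.1) = 10.80 kΩ.
Voltage divider with the loaded lower leg: V_out = 30.7 × 10.80/(13.8 + 10.80) = 30.7 × 0.4390 = 13.48 V.

V_out ≈ 13.5 V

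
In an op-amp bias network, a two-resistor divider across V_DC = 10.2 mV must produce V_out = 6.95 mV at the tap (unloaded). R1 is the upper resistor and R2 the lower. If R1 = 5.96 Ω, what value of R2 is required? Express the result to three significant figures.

Required fraction k = V_out/V_DC = 0.6814.
Rearranging, R2 = R1·k/(1−k) = 5.96 × 2.138 = 12.75 Ω.

R2 ≈ 12.7 Ω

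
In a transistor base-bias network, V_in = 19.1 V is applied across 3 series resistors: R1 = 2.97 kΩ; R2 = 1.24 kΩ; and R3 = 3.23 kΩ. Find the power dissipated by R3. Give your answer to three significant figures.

P ≈ 21.3 mW

The common current is I = 19.1/7.440 = 2.567 mA.
P(R3) = I²·R3 = (2.567)² × 3.23 = 21.29 mW.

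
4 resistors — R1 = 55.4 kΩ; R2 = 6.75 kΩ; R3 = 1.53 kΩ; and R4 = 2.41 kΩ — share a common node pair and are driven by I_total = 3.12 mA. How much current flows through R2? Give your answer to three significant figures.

Total conductance ΣG = 1/55.4 + 1/6.75 + 1/1.53 + 1/2.41 = 1.235 (units of 1/kΩ).
Current divider: I(R2) = I_total · G_k/ΣG = 3.12 × (0.1481/1.235) = 3.12 × 0.1200 = 0.3744 mA.

I ≈ 0.374 mA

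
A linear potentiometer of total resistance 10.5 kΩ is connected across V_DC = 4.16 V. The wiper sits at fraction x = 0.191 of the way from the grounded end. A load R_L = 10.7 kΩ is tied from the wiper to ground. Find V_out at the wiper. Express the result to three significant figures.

Lower segment x·R_p = 2.006 kΩ; upper segment (1−x)·R_p = 8.494 kΩ.
R_L loads the lower segment: effective lower R = 1.689 kΩ.
Then V_out = V_DC · 1.689/(8.494 + 1.689) = 0.6899 V.

V_out ≈ 0.690 V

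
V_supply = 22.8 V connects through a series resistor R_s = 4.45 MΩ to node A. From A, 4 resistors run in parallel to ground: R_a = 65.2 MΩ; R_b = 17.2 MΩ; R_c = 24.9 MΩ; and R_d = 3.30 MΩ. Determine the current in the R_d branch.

I ≈ 2.42 µA

Equivalent of the parallel group: R_p = 2.400 MΩ.
V_A by voltage divider: V_A = 22.8 × 2.400/(4.45 + 2.400) = 7.988 V.
I(R_d) = V_A / R_d = 7.988/3.30 = 2.421 µA.
(Equivalently: I_total = 3.328 µA, then current-divider fraction G_k/ΣG = 0.7273.)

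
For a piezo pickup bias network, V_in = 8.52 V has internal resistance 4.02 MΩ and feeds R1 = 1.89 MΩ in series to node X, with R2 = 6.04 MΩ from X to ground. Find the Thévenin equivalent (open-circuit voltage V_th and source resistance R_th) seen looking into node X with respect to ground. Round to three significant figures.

V_th ≈ 4.31 V, R_th ≈ 2.99 MΩ

R1' = 4.02 + 1.89 = 5.910 MΩ (source resistance + R1).
With X open, the divider is unloaded: V_th = 8.52 × 6.04/11.95 = 4.306 V.
With V_in suppressed (replaced by a short), R_th = R1' ‖ R2 = (5.910 × 6.04)/(5.910 + 6.04) = 2.987 MΩ.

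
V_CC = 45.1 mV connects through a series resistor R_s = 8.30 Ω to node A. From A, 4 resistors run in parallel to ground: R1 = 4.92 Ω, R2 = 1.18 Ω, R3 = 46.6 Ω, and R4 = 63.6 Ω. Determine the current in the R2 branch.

Parallel bank: R_p = 1/(1/4.92 + 1/1.18 + 1/46.6 + 1/63.6) = 0.9192 Ω.
Node voltage V_A = V_CC · R_p/(R_s + R_p) = 45.1 × 0.09971 = 4.497 mV.
I(R2) = V_A / R2 = 4.497/1.18 = 3.811 mA.
(Equivalently: I_total = 4.892 mA, then current-divider fraction G_k/ΣG = 0.7790.)

I ≈ 3.81 mA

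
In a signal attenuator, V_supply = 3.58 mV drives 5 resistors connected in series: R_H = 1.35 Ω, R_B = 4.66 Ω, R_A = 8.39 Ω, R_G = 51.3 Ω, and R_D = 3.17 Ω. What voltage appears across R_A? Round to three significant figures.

V ≈ 0.436 mV

Total series resistance ΣR = 1.35 + 4.66 + 8.39 + 51.3 + 3.17 = 68.87 Ω.
V = V_supply · R/ΣR = 3.58 × 0.1218 = 0.4361 mV.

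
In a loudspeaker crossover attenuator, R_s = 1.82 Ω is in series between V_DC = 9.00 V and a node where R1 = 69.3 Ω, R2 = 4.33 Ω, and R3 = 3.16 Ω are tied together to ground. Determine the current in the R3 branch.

Combine the parallel branches: R_p = (1/69.3 + 1/4.33 + 1/3.16)⁻¹ = 1.780 Ω.
V_A by voltage divider: V_A = 9.00 × 1.780/(1.82 + 1.780) = 4.450 V.
Branch current I = V_A/R3 = 4.450/3.16 = 1.408 A.
(Equivalently: I_total = 2.500 A, then current-divider fraction G_k/ΣG = 0.5633.)

I ≈ 1.41 A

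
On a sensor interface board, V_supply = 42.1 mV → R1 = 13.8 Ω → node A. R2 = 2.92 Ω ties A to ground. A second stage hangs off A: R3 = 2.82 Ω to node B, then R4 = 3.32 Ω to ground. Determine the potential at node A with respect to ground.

The second stage (R3 + R4 = 6.140 Ω) loads node A in parallel with R2.
Effective lower resistance at A: R2 ‖ 6.140 = 1.979 Ω.
First divider: V_A = V_supply · 1.979/(13.8 + 1.979) = 5.280 mV.

V_A ≈ 5.28 mV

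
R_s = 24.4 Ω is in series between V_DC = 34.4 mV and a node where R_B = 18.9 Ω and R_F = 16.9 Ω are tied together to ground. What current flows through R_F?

Combine the parallel branches: R_p = (1/18.9 + 1/16.9)⁻¹ = 8.922 Ω.
Node voltage V_A = V_DC · R_p/(R_s + R_p) = 34.4 × 0.2678 = 9.211 mV.
Branch current I = V_A/R_F = 9.211/16.9 = 0.5450 mA.

I ≈ 0.545 mA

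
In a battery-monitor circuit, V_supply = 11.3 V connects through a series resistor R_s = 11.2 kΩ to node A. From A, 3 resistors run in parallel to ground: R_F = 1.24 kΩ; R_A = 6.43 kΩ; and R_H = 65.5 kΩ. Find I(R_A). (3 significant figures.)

I ≈ 0.147 mA

Parallel bank: R_p = 1/(1/1.24 + 1/6.43 + 1/65.5) = 1.023 kΩ.
V_A = 11.3 × 1.023/12.22 = 0.9460 V.
Branch current I = V_A/R_A = 0.9460/6.43 = 0.1471 mA.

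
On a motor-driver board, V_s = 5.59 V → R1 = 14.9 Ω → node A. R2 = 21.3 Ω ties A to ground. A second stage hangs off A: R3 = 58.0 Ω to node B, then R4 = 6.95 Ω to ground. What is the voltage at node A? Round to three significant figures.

The second stage (R3 + R4 = 64.95 Ω) loads node A in parallel with R2.
Effective lower resistance at A: R2 ‖ 64.95 = 16.04 Ω.
V_A = 5.59 × 16.04/(14.9 + 16.04) = 2.898 V.

V_A ≈ 2.90 V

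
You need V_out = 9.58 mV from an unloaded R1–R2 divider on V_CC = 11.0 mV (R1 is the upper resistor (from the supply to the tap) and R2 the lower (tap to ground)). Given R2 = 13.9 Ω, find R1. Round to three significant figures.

R1 ≈ 2.06 Ω

V_out/V_CC = R2/(R1+R2) = 0.8709.
So R1 = R2 · (V_CC/V_out − 1) = 13.9 × (11.0/9.58 − 1) = 13.9 × 0.1482 = 2.060 Ω.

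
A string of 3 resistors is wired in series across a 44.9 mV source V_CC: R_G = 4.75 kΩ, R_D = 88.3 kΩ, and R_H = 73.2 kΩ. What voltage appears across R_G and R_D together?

Series total: ΣR = 4.75 + 88.3 + 73.2 = 166.2 kΩ.
R_{R_G..R_D} = 4.75 + 88.3 = 93.05 kΩ.
Voltage divider: V = V_CC · (93.05 / 166.2) = 44.9 × 0.5597 = 25.13 mV.

V ≈ 25.1 mV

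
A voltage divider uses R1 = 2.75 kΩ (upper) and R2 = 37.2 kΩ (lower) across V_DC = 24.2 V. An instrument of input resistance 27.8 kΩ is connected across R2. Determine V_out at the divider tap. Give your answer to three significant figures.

First combine the lower leg with the load: R2 ‖ R_L = 15.91 kΩ.
Voltage divider with the loaded lower leg: V_out = 24.2 × 15.91/(2.75 + 15.91) = 24.2 × 0.8526 = 20.63 V.

V_out ≈ 20.6 V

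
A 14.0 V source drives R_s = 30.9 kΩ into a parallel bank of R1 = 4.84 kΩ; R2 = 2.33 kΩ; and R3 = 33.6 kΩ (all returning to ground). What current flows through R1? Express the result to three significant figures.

Combine the parallel branches: R_p = (1/4.84 + 1/2.33 + 1/33.6)⁻¹ = 1.502 kΩ.
V_A by voltage divider: V_A = 14.0 × 1.502/(30.9 + 1.502) = 0.6492 V.
Branch current I = V_A/R1 = 0.6492/4.84 = 0.1341 mA.

I ≈ 0.134 mA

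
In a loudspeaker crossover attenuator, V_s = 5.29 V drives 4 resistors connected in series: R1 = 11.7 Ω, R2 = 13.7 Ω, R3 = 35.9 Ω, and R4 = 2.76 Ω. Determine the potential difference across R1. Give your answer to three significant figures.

V ≈ 0.966 V

Total series resistance ΣR = 11.7 + 13.7 + 35.9 + 2.76 = 64.06 Ω.
By the voltage-divider rule, V = 5.29 × 11.70/64.06 = 0.9662 V.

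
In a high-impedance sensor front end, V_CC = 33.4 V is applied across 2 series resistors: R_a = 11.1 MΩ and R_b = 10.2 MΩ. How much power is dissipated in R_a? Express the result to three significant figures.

ΣR = 21.30 MΩ → I = 33.4/21.30 = 1.568 µA.
P = I²R = 2.459 × 11.1 = 27.29 µW.

P ≈ 27.3 µW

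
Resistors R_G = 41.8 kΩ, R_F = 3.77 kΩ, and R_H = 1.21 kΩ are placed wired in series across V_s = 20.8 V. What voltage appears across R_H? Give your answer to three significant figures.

V ≈ 0.538 V

Total series resistance ΣR = 41.8 + 3.77 + 1.21 = 46.78 kΩ.
By the voltage-divider rule, V = 20.8 × 1.210/46.78 = 0.5380 V.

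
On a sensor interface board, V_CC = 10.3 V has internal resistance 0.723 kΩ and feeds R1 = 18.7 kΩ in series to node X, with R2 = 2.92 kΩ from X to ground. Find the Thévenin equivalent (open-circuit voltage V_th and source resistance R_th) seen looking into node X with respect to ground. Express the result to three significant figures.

R1' = 0.723 + 18.7 = 19.42 kΩ (source resistance + R1).
With X open, the divider is unloaded: V_th = 10.3 × 2.92/22.34 = 1.346 V.
Zeroing V_CC shorts the top of R1' to ground, so R_th = R1' ‖ R2 = 2.538 kΩ.

V_th ≈ 1.35 V, R_th ≈ 2.54 kΩ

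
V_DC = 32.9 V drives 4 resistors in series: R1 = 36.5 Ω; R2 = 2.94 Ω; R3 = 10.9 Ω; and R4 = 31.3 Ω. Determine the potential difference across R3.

V ≈ 4.39 V

Series total: ΣR = 36.5 + 2.94 + 10.9 + 31.3 = 81.64 Ω.
Voltage divider: V = V_DC · (10.90 / 81.64) = 32.9 × 0.1335 = 4.393 V.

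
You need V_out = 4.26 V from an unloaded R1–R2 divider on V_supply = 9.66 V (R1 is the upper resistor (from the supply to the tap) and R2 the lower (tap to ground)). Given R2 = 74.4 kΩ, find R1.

V_out/V_supply = R2/(R1+R2) = 0.4410.
So R1 = R2 · (V_supply/V_out − 1) = 74.4 × (9.66/4.26 − 1) = 74.4 × 1.268 = 94.31 kΩ.

R1 ≈ 94.3 kΩ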